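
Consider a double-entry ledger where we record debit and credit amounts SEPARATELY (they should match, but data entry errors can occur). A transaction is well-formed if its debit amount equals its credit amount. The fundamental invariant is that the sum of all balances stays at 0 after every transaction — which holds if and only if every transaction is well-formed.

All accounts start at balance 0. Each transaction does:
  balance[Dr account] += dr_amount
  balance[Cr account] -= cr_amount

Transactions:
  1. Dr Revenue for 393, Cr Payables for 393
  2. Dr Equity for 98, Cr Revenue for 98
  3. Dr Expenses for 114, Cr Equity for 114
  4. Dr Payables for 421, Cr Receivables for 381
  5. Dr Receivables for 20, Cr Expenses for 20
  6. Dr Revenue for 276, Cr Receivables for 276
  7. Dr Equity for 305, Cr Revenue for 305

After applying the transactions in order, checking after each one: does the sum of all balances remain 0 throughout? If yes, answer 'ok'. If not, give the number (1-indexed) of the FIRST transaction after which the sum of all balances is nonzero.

After txn 1: dr=393 cr=393 sum_balances=0
After txn 2: dr=98 cr=98 sum_balances=0
After txn 3: dr=114 cr=114 sum_balances=0
After txn 4: dr=421 cr=381 sum_balances=40
After txn 5: dr=20 cr=20 sum_balances=40
After txn 6: dr=276 cr=276 sum_balances=40
After txn 7: dr=305 cr=305 sum_balances=40

Answer: 4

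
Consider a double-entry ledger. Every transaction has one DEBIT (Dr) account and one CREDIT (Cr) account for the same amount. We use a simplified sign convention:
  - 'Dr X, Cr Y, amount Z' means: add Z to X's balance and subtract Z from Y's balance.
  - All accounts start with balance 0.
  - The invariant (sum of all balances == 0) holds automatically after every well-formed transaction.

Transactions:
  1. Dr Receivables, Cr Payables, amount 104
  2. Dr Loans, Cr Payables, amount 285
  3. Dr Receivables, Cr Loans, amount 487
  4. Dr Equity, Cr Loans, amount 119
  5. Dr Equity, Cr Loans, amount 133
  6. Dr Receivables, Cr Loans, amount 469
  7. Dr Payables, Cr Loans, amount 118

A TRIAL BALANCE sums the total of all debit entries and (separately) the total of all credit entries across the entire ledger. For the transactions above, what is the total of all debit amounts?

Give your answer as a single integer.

Txn 1: debit+=104
Txn 2: debit+=285
Txn 3: debit+=487
Txn 4: debit+=119
Txn 5: debit+=133
Txn 6: debit+=469
Txn 7: debit+=118
Total debits = 1715

Answer: 1715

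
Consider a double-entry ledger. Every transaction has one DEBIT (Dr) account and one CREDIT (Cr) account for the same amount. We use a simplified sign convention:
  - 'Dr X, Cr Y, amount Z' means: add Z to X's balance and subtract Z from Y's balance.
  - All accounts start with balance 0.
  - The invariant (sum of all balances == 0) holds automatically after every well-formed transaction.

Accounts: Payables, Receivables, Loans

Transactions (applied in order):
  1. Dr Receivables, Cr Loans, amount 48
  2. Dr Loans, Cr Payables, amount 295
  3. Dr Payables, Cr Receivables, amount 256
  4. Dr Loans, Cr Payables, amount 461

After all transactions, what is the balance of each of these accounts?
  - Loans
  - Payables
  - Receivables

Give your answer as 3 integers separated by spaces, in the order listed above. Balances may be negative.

After txn 1 (Dr Receivables, Cr Loans, amount 48): Loans=-48 Receivables=48
After txn 2 (Dr Loans, Cr Payables, amount 295): Loans=247 Payables=-295 Receivables=48
After txn 3 (Dr Payables, Cr Receivables, amount 256): Loans=247 Payables=-39 Receivables=-208
After txn 4 (Dr Loans, Cr Payables, amount 461): Loans=708 Payables=-500 Receivables=-208

Answer: 708 -500 -208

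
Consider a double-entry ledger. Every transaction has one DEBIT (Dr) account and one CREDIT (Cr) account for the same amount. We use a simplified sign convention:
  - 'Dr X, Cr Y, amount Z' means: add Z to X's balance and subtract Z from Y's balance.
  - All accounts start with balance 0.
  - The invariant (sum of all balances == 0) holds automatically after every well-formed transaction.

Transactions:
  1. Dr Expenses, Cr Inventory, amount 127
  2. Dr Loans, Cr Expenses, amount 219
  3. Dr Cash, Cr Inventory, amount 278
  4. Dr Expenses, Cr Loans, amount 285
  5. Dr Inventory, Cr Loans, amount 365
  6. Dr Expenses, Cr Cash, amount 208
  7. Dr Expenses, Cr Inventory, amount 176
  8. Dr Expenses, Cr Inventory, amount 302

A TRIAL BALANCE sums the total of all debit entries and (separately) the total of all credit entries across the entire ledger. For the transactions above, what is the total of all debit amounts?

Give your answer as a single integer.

Txn 1: debit+=127
Txn 2: debit+=219
Txn 3: debit+=278
Txn 4: debit+=285
Txn 5: debit+=365
Txn 6: debit+=208
Txn 7: debit+=176
Txn 8: debit+=302
Total debits = 1960

Answer: 1960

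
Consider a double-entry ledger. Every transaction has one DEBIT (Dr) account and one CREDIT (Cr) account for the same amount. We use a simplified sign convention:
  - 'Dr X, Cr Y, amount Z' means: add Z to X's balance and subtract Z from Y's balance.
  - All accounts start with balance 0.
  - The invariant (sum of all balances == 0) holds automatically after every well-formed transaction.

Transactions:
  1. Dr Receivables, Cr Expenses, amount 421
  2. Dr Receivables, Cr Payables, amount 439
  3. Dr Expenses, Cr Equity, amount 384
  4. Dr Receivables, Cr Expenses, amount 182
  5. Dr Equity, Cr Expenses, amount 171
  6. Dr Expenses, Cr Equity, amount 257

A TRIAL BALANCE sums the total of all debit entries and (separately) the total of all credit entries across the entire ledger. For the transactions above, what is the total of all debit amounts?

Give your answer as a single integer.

Txn 1: debit+=421
Txn 2: debit+=439
Txn 3: debit+=384
Txn 4: debit+=182
Txn 5: debit+=171
Txn 6: debit+=257
Total debits = 1854

Answer: 1854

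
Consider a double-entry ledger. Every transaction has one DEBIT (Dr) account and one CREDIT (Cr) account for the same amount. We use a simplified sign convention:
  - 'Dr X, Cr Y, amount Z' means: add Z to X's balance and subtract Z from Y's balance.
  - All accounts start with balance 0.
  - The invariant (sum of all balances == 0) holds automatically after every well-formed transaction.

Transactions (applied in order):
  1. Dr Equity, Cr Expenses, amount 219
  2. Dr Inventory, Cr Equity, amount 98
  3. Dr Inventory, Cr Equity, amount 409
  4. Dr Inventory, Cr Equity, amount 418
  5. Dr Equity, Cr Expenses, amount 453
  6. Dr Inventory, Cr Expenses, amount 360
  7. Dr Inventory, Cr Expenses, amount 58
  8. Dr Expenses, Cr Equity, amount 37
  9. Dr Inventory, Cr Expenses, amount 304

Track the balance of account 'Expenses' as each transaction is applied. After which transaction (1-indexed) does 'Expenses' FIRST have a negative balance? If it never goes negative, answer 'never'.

Answer: 1

Derivation:
After txn 1: Expenses=-219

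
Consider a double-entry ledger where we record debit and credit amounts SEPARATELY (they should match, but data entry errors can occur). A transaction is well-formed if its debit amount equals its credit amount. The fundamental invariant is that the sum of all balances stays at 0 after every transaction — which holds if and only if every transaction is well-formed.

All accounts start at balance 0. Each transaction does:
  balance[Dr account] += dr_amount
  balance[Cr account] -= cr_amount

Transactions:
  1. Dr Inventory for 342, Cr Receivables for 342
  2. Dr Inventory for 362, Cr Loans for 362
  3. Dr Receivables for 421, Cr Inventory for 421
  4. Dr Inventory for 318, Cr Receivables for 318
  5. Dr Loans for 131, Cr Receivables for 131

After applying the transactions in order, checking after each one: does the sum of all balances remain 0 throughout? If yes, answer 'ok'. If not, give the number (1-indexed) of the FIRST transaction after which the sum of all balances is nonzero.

Answer: ok

Derivation:
After txn 1: dr=342 cr=342 sum_balances=0
After txn 2: dr=362 cr=362 sum_balances=0
After txn 3: dr=421 cr=421 sum_balances=0
After txn 4: dr=318 cr=318 sum_balances=0
After txn 5: dr=131 cr=131 sum_balances=0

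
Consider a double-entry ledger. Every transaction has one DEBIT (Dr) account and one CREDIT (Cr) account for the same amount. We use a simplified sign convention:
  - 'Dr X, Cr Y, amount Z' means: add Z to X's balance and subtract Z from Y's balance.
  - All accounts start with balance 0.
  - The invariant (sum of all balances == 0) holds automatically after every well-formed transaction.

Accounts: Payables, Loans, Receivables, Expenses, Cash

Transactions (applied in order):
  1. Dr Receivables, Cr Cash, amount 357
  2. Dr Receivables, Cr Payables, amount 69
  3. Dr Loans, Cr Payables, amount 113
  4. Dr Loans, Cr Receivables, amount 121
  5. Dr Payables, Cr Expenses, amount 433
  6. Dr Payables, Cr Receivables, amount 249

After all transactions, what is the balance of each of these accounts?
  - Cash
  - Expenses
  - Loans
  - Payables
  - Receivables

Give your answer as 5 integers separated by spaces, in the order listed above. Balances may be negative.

After txn 1 (Dr Receivables, Cr Cash, amount 357): Cash=-357 Receivables=357
After txn 2 (Dr Receivables, Cr Payables, amount 69): Cash=-357 Payables=-69 Receivables=426
After txn 3 (Dr Loans, Cr Payables, amount 113): Cash=-357 Loans=113 Payables=-182 Receivables=426
After txn 4 (Dr Loans, Cr Receivables, amount 121): Cash=-357 Loans=234 Payables=-182 Receivables=305
After txn 5 (Dr Payables, Cr Expenses, amount 433): Cash=-357 Expenses=-433 Loans=234 Payables=251 Receivables=305
After txn 6 (Dr Payables, Cr Receivables, amount 249): Cash=-357 Expenses=-433 Loans=234 Payables=500 Receivables=56

Answer: -357 -433 234 500 56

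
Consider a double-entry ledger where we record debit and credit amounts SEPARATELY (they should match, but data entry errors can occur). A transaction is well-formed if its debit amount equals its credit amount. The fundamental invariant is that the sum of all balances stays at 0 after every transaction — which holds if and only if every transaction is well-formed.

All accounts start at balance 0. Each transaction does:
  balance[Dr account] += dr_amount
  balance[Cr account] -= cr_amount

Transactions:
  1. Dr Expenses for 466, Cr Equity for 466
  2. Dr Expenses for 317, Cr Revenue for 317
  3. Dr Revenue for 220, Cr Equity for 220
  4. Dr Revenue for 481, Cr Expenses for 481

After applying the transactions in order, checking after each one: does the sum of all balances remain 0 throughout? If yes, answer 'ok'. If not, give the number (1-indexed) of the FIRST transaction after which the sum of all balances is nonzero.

Answer: ok

Derivation:
After txn 1: dr=466 cr=466 sum_balances=0
After txn 2: dr=317 cr=317 sum_balances=0
After txn 3: dr=220 cr=220 sum_balances=0
After txn 4: dr=481 cr=481 sum_balances=0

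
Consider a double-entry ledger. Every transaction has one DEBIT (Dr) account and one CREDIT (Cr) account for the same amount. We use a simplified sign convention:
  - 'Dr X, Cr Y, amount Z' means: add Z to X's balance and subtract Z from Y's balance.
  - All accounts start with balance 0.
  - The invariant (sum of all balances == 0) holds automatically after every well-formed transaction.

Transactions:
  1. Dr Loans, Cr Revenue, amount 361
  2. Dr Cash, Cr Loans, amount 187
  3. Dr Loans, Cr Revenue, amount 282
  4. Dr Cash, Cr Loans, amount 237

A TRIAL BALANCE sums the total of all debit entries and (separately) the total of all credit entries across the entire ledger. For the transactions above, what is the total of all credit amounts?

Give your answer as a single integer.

Answer: 1067

Derivation:
Txn 1: credit+=361
Txn 2: credit+=187
Txn 3: credit+=282
Txn 4: credit+=237
Total credits = 1067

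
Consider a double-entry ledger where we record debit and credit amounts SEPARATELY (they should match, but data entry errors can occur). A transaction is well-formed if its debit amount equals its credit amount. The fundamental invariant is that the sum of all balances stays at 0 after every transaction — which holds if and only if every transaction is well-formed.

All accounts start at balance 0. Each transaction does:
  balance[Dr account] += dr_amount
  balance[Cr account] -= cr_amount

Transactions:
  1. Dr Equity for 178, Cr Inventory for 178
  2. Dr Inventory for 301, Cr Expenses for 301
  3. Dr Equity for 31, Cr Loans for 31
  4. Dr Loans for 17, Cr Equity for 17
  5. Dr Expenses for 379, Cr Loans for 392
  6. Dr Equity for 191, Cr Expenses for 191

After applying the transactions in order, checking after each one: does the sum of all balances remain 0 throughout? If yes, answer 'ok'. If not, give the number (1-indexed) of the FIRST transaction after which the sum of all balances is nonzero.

After txn 1: dr=178 cr=178 sum_balances=0
After txn 2: dr=301 cr=301 sum_balances=0
After txn 3: dr=31 cr=31 sum_balances=0
After txn 4: dr=17 cr=17 sum_balances=0
After txn 5: dr=379 cr=392 sum_balances=-13
After txn 6: dr=191 cr=191 sum_balances=-13

Answer: 5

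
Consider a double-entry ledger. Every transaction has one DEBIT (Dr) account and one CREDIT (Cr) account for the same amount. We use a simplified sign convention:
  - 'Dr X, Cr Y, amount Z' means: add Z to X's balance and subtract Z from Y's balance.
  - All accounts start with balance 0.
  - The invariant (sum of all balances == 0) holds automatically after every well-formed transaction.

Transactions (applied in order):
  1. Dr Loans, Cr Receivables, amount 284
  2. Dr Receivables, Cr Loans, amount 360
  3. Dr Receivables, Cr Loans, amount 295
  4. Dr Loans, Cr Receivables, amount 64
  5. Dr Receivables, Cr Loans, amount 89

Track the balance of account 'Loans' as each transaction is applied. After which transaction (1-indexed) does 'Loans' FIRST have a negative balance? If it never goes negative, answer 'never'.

After txn 1: Loans=284
After txn 2: Loans=-76

Answer: 2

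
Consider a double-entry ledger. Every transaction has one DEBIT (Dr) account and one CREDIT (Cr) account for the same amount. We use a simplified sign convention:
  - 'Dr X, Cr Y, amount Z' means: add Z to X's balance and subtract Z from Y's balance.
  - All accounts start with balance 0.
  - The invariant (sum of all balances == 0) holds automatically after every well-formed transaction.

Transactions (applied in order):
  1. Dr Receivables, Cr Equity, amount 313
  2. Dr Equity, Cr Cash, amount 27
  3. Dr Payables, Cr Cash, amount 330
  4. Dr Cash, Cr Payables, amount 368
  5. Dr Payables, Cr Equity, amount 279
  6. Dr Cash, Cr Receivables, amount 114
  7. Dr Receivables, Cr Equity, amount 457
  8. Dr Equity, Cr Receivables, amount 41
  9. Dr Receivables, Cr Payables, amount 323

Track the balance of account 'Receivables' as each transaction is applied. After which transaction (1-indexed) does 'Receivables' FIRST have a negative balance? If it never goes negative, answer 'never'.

Answer: never

Derivation:
After txn 1: Receivables=313
After txn 2: Receivables=313
After txn 3: Receivables=313
After txn 4: Receivables=313
After txn 5: Receivables=313
After txn 6: Receivables=199
After txn 7: Receivables=656
After txn 8: Receivables=615
After txn 9: Receivables=938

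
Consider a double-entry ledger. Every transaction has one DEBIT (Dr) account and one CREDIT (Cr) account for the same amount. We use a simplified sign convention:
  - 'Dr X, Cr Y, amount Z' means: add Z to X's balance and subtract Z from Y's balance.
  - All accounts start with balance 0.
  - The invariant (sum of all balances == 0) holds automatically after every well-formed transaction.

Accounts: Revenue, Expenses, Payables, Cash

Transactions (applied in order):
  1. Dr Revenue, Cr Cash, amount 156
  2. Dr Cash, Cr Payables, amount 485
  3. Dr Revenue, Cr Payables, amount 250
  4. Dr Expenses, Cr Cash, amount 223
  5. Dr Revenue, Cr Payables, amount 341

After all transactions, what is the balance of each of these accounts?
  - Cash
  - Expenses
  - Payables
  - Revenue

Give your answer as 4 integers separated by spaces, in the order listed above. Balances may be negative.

After txn 1 (Dr Revenue, Cr Cash, amount 156): Cash=-156 Revenue=156
After txn 2 (Dr Cash, Cr Payables, amount 485): Cash=329 Payables=-485 Revenue=156
After txn 3 (Dr Revenue, Cr Payables, amount 250): Cash=329 Payables=-735 Revenue=406
After txn 4 (Dr Expenses, Cr Cash, amount 223): Cash=106 Expenses=223 Payables=-735 Revenue=406
After txn 5 (Dr Revenue, Cr Payables, amount 341): Cash=106 Expenses=223 Payables=-1076 Revenue=747

Answer: 106 223 -1076 747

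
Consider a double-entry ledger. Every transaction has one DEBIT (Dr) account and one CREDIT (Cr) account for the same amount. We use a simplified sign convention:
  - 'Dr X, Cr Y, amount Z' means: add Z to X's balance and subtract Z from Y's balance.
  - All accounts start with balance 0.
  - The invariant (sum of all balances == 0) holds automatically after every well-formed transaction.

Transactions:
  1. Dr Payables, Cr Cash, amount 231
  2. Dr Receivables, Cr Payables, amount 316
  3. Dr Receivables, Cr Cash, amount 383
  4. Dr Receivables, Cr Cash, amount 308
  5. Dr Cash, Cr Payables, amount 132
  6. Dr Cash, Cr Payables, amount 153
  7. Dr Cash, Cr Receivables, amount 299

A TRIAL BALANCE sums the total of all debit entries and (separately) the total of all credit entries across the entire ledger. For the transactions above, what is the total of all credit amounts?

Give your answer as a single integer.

Answer: 1822

Derivation:
Txn 1: credit+=231
Txn 2: credit+=316
Txn 3: credit+=383
Txn 4: credit+=308
Txn 5: credit+=132
Txn 6: credit+=153
Txn 7: credit+=299
Total credits = 1822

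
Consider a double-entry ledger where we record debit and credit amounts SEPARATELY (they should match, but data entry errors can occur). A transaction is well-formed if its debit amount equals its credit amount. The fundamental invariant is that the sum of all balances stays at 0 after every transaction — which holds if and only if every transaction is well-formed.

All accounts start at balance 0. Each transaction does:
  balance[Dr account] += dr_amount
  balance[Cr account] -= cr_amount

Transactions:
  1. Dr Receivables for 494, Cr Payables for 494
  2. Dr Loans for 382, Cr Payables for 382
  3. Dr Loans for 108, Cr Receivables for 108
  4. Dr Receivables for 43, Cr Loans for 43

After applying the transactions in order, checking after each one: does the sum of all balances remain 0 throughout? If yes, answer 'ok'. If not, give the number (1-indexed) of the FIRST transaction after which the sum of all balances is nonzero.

After txn 1: dr=494 cr=494 sum_balances=0
After txn 2: dr=382 cr=382 sum_balances=0
After txn 3: dr=108 cr=108 sum_balances=0
After txn 4: dr=43 cr=43 sum_balances=0

Answer: ok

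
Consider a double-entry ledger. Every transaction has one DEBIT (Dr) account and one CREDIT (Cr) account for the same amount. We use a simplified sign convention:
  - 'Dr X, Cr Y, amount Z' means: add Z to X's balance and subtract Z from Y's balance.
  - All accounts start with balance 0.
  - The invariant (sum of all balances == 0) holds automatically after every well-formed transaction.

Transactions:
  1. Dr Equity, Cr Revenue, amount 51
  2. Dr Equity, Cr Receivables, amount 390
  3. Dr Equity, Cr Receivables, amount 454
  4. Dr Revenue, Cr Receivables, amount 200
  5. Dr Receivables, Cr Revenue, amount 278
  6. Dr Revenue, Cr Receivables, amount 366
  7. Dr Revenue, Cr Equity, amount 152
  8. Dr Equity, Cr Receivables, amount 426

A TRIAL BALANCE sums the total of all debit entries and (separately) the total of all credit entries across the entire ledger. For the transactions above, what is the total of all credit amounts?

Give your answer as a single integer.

Answer: 2317

Derivation:
Txn 1: credit+=51
Txn 2: credit+=390
Txn 3: credit+=454
Txn 4: credit+=200
Txn 5: credit+=278
Txn 6: credit+=366
Txn 7: credit+=152
Txn 8: credit+=426
Total credits = 2317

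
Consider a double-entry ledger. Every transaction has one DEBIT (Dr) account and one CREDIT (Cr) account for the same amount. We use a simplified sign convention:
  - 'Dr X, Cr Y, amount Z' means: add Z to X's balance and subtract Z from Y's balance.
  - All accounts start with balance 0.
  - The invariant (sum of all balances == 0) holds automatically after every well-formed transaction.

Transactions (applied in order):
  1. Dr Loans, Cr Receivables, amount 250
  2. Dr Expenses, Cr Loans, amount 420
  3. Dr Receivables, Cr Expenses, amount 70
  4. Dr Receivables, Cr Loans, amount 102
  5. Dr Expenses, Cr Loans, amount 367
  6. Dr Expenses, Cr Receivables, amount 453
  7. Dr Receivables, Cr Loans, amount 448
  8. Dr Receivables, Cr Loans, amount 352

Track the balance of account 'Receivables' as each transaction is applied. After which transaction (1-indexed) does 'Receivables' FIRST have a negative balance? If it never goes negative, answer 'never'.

Answer: 1

Derivation:
After txn 1: Receivables=-250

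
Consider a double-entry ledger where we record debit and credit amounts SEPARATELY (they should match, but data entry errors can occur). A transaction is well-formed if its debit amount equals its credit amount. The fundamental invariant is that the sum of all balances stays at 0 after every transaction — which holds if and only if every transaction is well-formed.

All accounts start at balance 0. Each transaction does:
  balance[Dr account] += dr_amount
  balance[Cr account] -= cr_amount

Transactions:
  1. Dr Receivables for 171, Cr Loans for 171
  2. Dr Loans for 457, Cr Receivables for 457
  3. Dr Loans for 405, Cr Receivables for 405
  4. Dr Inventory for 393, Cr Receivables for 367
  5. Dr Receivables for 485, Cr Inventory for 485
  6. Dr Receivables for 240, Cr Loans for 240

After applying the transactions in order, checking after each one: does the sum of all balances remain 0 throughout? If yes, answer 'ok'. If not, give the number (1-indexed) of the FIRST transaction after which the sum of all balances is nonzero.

Answer: 4

Derivation:
After txn 1: dr=171 cr=171 sum_balances=0
After txn 2: dr=457 cr=457 sum_balances=0
After txn 3: dr=405 cr=405 sum_balances=0
After txn 4: dr=393 cr=367 sum_balances=26
After txn 5: dr=485 cr=485 sum_balances=26
After txn 6: dr=240 cr=240 sum_balances=26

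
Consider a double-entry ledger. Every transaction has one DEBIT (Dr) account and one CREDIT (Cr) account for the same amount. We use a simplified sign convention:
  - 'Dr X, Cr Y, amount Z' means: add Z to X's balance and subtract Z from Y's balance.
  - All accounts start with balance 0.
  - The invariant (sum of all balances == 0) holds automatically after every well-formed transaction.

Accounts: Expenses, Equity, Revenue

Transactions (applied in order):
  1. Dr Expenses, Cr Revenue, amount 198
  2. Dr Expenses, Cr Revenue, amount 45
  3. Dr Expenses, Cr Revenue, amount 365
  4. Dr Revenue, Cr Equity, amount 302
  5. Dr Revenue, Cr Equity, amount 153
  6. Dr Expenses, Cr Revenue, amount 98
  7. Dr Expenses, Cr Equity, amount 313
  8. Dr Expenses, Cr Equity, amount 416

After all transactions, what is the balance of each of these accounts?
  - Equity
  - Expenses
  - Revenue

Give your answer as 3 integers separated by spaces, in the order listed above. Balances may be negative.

After txn 1 (Dr Expenses, Cr Revenue, amount 198): Expenses=198 Revenue=-198
After txn 2 (Dr Expenses, Cr Revenue, amount 45): Expenses=243 Revenue=-243
After txn 3 (Dr Expenses, Cr Revenue, amount 365): Expenses=608 Revenue=-608
After txn 4 (Dr Revenue, Cr Equity, amount 302): Equity=-302 Expenses=608 Revenue=-306
After txn 5 (Dr Revenue, Cr Equity, amount 153): Equity=-455 Expenses=608 Revenue=-153
After txn 6 (Dr Expenses, Cr Revenue, amount 98): Equity=-455 Expenses=706 Revenue=-251
After txn 7 (Dr Expenses, Cr Equity, amount 313): Equity=-768 Expenses=1019 Revenue=-251
After txn 8 (Dr Expenses, Cr Equity, amount 416): Equity=-1184 Expenses=1435 Revenue=-251

Answer: -1184 1435 -251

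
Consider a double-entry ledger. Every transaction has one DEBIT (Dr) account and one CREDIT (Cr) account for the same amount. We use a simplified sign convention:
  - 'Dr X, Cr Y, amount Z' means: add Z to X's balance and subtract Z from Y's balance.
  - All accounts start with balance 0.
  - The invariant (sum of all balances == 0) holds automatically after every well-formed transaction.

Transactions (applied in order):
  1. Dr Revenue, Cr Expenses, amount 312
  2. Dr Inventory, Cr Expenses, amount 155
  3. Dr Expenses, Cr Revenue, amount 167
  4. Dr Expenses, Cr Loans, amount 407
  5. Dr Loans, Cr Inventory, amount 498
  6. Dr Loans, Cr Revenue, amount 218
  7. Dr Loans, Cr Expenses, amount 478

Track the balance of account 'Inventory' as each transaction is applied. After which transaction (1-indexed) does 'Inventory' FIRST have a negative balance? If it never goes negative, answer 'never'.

After txn 1: Inventory=0
After txn 2: Inventory=155
After txn 3: Inventory=155
After txn 4: Inventory=155
After txn 5: Inventory=-343

Answer: 5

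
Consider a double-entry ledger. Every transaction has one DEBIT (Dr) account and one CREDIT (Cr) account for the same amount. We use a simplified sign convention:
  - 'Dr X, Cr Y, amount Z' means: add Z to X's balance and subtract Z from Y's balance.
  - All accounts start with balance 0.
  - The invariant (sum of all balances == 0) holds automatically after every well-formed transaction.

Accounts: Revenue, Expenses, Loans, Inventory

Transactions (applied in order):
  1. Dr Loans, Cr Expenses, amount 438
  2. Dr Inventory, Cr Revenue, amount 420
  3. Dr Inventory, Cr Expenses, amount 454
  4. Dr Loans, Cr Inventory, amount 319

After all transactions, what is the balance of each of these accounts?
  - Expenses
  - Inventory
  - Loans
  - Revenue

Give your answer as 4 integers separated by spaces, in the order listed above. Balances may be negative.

Answer: -892 555 757 -420

Derivation:
After txn 1 (Dr Loans, Cr Expenses, amount 438): Expenses=-438 Loans=438
After txn 2 (Dr Inventory, Cr Revenue, amount 420): Expenses=-438 Inventory=420 Loans=438 Revenue=-420
After txn 3 (Dr Inventory, Cr Expenses, amount 454): Expenses=-892 Inventory=874 Loans=438 Revenue=-420
After txn 4 (Dr Loans, Cr Inventory, amount 319): Expenses=-892 Inventory=555 Loans=757 Revenue=-420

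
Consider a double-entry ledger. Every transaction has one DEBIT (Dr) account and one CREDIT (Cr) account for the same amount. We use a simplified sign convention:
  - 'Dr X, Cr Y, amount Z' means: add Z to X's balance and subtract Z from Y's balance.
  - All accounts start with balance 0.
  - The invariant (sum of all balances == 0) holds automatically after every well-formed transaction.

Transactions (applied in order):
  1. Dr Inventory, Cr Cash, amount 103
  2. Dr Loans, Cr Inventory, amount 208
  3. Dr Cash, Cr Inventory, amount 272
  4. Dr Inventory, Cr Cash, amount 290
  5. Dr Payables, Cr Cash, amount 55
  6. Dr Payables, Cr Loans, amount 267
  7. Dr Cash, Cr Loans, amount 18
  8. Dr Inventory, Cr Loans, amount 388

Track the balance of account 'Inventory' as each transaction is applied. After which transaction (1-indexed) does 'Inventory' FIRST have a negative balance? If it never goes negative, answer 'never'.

Answer: 2

Derivation:
After txn 1: Inventory=103
After txn 2: Inventory=-105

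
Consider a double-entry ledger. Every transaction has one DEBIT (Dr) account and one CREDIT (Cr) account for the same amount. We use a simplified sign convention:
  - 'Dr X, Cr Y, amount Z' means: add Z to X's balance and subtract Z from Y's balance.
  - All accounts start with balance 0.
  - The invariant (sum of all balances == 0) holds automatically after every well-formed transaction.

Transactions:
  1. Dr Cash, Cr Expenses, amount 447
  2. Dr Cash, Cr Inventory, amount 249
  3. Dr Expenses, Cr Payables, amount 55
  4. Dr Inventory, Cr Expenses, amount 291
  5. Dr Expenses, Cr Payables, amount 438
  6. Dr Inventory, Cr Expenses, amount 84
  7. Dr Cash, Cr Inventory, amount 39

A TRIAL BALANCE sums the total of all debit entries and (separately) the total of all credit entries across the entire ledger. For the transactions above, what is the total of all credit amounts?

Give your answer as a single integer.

Txn 1: credit+=447
Txn 2: credit+=249
Txn 3: credit+=55
Txn 4: credit+=291
Txn 5: credit+=438
Txn 6: credit+=84
Txn 7: credit+=39
Total credits = 1603

Answer: 1603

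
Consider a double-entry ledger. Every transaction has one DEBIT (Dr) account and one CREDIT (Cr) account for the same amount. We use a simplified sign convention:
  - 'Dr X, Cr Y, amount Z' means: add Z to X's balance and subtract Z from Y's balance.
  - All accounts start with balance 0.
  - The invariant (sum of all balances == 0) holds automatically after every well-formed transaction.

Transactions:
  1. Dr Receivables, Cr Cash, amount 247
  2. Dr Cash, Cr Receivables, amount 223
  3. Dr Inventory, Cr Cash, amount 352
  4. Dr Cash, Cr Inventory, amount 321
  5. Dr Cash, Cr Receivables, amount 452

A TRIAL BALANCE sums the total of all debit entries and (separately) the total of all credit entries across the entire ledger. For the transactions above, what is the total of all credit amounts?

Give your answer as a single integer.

Answer: 1595

Derivation:
Txn 1: credit+=247
Txn 2: credit+=223
Txn 3: credit+=352
Txn 4: credit+=321
Txn 5: credit+=452
Total credits = 1595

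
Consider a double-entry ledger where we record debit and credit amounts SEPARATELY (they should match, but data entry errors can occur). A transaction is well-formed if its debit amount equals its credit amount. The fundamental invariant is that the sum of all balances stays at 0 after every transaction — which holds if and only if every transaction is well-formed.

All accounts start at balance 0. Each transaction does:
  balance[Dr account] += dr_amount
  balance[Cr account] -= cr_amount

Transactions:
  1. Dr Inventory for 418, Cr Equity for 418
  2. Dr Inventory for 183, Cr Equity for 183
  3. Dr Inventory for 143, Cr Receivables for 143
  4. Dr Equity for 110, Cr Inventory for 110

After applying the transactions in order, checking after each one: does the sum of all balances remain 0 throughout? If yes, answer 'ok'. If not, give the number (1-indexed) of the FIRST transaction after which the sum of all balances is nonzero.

After txn 1: dr=418 cr=418 sum_balances=0
After txn 2: dr=183 cr=183 sum_balances=0
After txn 3: dr=143 cr=143 sum_balances=0
After txn 4: dr=110 cr=110 sum_balances=0

Answer: ok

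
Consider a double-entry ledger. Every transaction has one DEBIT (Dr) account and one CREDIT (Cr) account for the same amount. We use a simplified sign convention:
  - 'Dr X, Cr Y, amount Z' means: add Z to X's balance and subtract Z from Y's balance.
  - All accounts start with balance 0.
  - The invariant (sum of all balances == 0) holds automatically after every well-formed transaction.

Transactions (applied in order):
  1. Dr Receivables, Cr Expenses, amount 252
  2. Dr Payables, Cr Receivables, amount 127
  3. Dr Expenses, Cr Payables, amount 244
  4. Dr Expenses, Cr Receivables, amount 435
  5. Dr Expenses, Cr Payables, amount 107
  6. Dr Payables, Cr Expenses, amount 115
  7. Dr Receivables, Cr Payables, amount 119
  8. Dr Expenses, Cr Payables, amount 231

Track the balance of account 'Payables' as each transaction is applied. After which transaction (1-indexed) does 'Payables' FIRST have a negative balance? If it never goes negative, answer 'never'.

After txn 1: Payables=0
After txn 2: Payables=127
After txn 3: Payables=-117

Answer: 3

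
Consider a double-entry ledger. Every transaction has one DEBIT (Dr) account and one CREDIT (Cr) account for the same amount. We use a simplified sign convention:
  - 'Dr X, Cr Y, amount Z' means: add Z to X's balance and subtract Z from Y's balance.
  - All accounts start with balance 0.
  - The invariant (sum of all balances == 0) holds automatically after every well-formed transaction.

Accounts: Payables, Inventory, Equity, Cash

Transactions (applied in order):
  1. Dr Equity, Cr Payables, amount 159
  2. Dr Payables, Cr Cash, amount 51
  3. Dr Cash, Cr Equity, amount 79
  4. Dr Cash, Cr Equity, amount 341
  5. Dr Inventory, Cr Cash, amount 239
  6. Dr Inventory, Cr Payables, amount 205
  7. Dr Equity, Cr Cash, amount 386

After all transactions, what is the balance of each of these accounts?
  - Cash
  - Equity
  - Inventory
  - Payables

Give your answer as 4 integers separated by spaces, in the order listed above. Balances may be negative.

Answer: -256 125 444 -313

Derivation:
After txn 1 (Dr Equity, Cr Payables, amount 159): Equity=159 Payables=-159
After txn 2 (Dr Payables, Cr Cash, amount 51): Cash=-51 Equity=159 Payables=-108
After txn 3 (Dr Cash, Cr Equity, amount 79): Cash=28 Equity=80 Payables=-108
After txn 4 (Dr Cash, Cr Equity, amount 341): Cash=369 Equity=-261 Payables=-108
After txn 5 (Dr Inventory, Cr Cash, amount 239): Cash=130 Equity=-261 Inventory=239 Payables=-108
After txn 6 (Dr Inventory, Cr Payables, amount 205): Cash=130 Equity=-261 Inventory=444 Payables=-313
After txn 7 (Dr Equity, Cr Cash, amount 386): Cash=-256 Equity=125 Inventory=444 Payables=-313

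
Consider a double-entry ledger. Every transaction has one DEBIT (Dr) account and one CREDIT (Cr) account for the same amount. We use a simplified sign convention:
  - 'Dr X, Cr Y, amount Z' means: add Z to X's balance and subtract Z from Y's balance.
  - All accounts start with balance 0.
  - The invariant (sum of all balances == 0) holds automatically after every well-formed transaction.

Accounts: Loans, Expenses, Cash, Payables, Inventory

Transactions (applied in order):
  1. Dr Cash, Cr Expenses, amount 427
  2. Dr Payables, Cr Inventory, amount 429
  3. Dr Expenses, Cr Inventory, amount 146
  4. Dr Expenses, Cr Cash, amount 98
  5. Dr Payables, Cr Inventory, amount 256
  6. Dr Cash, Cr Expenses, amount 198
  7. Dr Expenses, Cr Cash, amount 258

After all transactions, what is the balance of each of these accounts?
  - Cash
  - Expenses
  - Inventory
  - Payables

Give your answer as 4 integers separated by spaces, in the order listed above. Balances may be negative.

Answer: 269 -123 -831 685

Derivation:
After txn 1 (Dr Cash, Cr Expenses, amount 427): Cash=427 Expenses=-427
After txn 2 (Dr Payables, Cr Inventory, amount 429): Cash=427 Expenses=-427 Inventory=-429 Payables=429
After txn 3 (Dr Expenses, Cr Inventory, amount 146): Cash=427 Expenses=-281 Inventory=-575 Payables=429
After txn 4 (Dr Expenses, Cr Cash, amount 98): Cash=329 Expenses=-183 Inventory=-575 Payables=429
After txn 5 (Dr Payables, Cr Inventory, amount 256): Cash=329 Expenses=-183 Inventory=-831 Payables=685
After txn 6 (Dr Cash, Cr Expenses, amount 198): Cash=527 Expenses=-381 Inventory=-831 Payables=685
After txn 7 (Dr Expenses, Cr Cash, amount 258): Cash=269 Expenses=-123 Inventory=-831 Payables=685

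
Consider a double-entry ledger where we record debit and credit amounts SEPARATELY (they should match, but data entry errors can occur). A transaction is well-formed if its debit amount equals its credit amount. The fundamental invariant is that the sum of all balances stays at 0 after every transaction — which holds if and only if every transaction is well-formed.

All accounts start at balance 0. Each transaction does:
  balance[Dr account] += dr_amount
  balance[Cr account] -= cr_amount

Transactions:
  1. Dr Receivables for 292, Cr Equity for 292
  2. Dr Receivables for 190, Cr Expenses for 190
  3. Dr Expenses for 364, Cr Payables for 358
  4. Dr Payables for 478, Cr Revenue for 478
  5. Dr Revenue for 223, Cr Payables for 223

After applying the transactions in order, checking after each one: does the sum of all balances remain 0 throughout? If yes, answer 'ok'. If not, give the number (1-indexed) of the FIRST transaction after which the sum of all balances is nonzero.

After txn 1: dr=292 cr=292 sum_balances=0
After txn 2: dr=190 cr=190 sum_balances=0
After txn 3: dr=364 cr=358 sum_balances=6
After txn 4: dr=478 cr=478 sum_balances=6
After txn 5: dr=223 cr=223 sum_balances=6

Answer: 3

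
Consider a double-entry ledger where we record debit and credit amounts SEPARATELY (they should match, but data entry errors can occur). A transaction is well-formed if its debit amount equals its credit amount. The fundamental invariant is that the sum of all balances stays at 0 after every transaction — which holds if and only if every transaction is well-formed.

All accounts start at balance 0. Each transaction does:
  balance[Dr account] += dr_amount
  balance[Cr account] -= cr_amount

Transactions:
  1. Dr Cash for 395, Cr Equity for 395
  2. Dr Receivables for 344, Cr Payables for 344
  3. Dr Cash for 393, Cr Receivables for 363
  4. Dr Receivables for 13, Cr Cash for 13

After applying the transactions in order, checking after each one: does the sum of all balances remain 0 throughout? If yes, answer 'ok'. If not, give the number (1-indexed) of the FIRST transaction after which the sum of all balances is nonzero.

After txn 1: dr=395 cr=395 sum_balances=0
After txn 2: dr=344 cr=344 sum_balances=0
After txn 3: dr=393 cr=363 sum_balances=30
After txn 4: dr=13 cr=13 sum_balances=30

Answer: 3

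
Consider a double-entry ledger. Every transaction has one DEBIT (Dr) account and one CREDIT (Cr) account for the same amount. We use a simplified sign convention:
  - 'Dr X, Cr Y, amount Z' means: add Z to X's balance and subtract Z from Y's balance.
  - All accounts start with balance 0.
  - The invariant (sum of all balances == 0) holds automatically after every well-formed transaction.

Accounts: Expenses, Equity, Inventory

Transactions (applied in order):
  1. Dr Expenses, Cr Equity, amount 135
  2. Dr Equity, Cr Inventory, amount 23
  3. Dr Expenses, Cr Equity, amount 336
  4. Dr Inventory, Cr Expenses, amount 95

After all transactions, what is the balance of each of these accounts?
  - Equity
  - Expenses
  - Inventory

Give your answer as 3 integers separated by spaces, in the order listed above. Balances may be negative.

Answer: -448 376 72

Derivation:
After txn 1 (Dr Expenses, Cr Equity, amount 135): Equity=-135 Expenses=135
After txn 2 (Dr Equity, Cr Inventory, amount 23): Equity=-112 Expenses=135 Inventory=-23
After txn 3 (Dr Expenses, Cr Equity, amount 336): Equity=-448 Expenses=471 Inventory=-23
After txn 4 (Dr Inventory, Cr Expenses, amount 95): Equity=-448 Expenses=376 Inventory=72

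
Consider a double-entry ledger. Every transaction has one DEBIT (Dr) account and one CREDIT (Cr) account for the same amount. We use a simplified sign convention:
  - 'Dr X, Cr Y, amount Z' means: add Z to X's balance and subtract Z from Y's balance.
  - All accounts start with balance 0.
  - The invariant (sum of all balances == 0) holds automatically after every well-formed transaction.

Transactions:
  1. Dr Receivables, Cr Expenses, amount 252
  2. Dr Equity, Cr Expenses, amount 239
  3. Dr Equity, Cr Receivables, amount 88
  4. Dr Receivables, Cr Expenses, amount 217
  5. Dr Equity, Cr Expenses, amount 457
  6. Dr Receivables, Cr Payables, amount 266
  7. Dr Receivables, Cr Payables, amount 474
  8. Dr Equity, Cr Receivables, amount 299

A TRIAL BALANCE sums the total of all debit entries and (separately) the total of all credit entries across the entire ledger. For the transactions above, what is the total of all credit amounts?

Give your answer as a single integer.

Txn 1: credit+=252
Txn 2: credit+=239
Txn 3: credit+=88
Txn 4: credit+=217
Txn 5: credit+=457
Txn 6: credit+=266
Txn 7: credit+=474
Txn 8: credit+=299
Total credits = 2292

Answer: 2292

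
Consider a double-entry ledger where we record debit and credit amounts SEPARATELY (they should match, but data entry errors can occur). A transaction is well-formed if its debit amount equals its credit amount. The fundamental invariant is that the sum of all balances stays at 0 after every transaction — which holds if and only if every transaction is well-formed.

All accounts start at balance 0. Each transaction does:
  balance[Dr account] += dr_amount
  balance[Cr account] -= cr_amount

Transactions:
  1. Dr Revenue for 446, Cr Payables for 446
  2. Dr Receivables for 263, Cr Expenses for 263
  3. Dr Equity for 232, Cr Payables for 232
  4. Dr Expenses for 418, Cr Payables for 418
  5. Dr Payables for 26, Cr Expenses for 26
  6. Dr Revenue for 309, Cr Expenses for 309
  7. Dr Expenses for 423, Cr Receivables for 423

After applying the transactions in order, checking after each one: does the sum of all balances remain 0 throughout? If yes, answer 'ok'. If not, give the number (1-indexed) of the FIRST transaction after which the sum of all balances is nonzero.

After txn 1: dr=446 cr=446 sum_balances=0
After txn 2: dr=263 cr=263 sum_balances=0
After txn 3: dr=232 cr=232 sum_balances=0
After txn 4: dr=418 cr=418 sum_balances=0
After txn 5: dr=26 cr=26 sum_balances=0
After txn 6: dr=309 cr=309 sum_balances=0
After txn 7: dr=423 cr=423 sum_balances=0

Answer: ok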